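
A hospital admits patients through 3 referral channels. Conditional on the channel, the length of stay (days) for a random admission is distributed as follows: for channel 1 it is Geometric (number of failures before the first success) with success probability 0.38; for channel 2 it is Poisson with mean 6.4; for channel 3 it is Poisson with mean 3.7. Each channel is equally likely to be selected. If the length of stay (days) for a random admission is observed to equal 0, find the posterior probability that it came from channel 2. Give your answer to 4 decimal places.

0.0041

Likelihoods P(X=0 | ·): 1: 0.38; 2: 0.00166156; 3: 0.0247235.
Posterior ∝ prior × likelihood. Numerator for 2: 0.333333·0.00166156 = 0.000553852.
Normalizing constant: 0.333333·0.38 + 0.333333·0.00166156 + 0.333333·0.0247235 = 0.135462.
P(2 | observation) = 0.000553852 / 0.135462 = 0.00408863.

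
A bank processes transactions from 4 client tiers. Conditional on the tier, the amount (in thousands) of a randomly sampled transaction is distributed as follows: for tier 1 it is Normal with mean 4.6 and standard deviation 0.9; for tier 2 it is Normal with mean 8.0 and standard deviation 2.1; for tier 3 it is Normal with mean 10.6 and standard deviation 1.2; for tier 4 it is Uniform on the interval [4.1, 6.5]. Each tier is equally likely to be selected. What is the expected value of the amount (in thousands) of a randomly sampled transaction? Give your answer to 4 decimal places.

Component means — 1: 4.6; 2: 8; 3: 10.6; 4: 5.3.
E[X] = 0.25·4.6 + 0.25·8 + 0.25·10.6 + 0.25·5.3 = 7.125.

7.1250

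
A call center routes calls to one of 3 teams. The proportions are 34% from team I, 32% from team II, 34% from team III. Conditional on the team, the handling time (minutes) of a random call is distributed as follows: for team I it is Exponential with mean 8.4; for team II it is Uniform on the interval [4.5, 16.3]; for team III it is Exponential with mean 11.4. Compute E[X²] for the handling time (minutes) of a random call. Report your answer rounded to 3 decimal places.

174.678

For each component E[X²] = Var + (mean)², giving I: 141.12; II: 119.763; III: 259.92.
Overall E[X²] = 0.34·141.12 + 0.32·119.763 + 0.34·259.92 = 174.678.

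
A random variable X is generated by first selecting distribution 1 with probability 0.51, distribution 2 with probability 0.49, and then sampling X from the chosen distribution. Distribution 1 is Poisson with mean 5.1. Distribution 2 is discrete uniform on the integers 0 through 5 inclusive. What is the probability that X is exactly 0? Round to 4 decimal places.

0.0848

Conditional on each component, P(X = 0): 1: 0.00609675; 2: 0.166667.
By total probability, P(X = 0) = 0.51·0.00609675 + 0.49·0.166667 = 0.084776.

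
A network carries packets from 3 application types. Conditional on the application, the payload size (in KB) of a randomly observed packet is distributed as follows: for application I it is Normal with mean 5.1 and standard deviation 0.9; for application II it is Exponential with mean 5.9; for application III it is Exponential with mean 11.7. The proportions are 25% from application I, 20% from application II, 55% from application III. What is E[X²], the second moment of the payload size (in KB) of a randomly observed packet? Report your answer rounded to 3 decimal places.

171.208

For each component E[X²] = Var + (mean)², giving I: 26.82; II: 69.62; III: 273.78.
Overall E[X²] = 0.25·26.82 + 0.2·69.62 + 0.55·273.78 = 171.208.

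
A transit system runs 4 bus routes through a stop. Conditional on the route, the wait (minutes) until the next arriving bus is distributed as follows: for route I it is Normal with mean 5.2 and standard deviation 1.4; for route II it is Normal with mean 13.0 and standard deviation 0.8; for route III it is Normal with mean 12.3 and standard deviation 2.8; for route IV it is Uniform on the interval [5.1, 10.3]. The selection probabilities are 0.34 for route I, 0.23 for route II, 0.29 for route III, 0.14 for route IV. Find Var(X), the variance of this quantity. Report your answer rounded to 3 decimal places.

Per component, I: μ=5.2, E[X²]=29; II: μ=13, E[X²]=169.64; III: μ=12.3, E[X²]=159.13; IV: μ=7.7, E[X²]=61.5433.
E[X] = 0.34·5.2 + 0.23·13 + 0.29·12.3 + 0.14·7.7 = 9.403.
E[X²] = 0.34·29 + 0.23·169.64 + 0.29·159.13 + 0.14·61.5433 = 103.641.
Var(X) = E[X²] − (E[X])² = 103.641 − 88.4164 = 15.2246.

15.225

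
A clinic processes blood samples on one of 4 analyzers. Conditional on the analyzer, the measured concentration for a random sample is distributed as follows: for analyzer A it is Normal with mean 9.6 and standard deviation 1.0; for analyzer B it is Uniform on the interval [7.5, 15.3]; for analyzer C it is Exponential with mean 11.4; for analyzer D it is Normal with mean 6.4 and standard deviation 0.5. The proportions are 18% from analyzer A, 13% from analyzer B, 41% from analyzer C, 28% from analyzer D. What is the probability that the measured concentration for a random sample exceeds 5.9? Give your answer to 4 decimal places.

Conditional on each analyzer, P(X > 5.9): A: 0.999892; B: 1; C: 0.595983; D: 0.841345.
By total probability, P(X > 5.9) = 0.18·0.999892 + 0.13·1 + 0.41·0.595983 + 0.28·0.841345 = 0.78991.

0.7899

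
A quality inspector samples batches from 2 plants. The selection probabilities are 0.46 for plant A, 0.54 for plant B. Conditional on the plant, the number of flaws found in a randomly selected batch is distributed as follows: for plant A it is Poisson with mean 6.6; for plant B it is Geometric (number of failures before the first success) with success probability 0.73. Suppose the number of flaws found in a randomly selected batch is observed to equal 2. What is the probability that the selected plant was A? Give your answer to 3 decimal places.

Likelihoods P(X=2 | ·): A: 0.0296288; B: 0.053217.
Posterior ∝ prior × likelihood. Numerator for A: 0.46·0.0296288 = 0.0136293.
Normalizing constant: 0.46·0.0296288 + 0.54·0.053217 = 0.0423664.
P(A | observation) = 0.0136293 / 0.0423664 = 0.321699.

0.322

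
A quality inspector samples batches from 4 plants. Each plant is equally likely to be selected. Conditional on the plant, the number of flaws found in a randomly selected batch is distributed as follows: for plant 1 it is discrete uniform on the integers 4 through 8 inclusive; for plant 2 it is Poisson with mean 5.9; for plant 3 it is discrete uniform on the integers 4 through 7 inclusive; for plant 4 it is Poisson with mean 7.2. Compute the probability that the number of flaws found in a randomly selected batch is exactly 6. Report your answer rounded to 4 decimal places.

Conditional on each plant, P(X = 6): 1: 0.2; 2: 0.160488; 3: 0.25; 4: 0.144458.
By total probability, P(X = 6) = 0.25·0.2 + 0.25·0.160488 + 0.25·0.25 + 0.25·0.144458 = 0.188737.

0.1887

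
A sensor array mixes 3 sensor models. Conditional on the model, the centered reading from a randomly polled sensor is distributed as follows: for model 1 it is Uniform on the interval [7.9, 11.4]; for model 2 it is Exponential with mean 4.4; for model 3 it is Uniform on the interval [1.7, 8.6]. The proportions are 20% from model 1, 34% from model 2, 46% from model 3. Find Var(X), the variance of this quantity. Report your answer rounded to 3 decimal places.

12.437

Per component, 1: μ=9.65, E[X²]=94.1433; 2: μ=4.4, E[X²]=38.72; 3: μ=5.15, E[X²]=30.49.
E[X] = 0.2·9.65 + 0.34·4.4 + 0.46·5.15 = 5.795.
E[X²] = 0.2·94.1433 + 0.34·38.72 + 0.46·30.49 = 46.0189.
Var(X) = E[X²] − (E[X])² = 46.0189 − 33.582 = 12.4368.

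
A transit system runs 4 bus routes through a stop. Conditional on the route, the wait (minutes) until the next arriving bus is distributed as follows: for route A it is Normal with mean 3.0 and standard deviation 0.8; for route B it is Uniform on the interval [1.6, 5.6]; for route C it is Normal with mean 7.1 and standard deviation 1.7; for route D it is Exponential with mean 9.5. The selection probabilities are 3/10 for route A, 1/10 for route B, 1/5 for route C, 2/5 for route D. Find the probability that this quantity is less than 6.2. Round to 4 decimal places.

0.6514

Conditional on each route, P(X < 6.2): A: 0.999968; B: 1; C: 0.29826; D: 0.479326.
By total probability, P(X < 6.2) = 0.3·0.999968 + 0.1·1 + 0.2·0.29826 + 0.4·0.479326 = 0.651373.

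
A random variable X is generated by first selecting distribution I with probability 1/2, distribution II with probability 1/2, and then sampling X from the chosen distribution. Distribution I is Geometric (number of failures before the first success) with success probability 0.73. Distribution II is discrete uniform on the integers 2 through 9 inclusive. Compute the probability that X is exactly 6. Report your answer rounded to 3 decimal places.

0.063

Conditional on each component, P(X = 6): I: 0.000282817; II: 0.125.
By total probability, P(X = 6) = 0.5·0.000282817 + 0.5·0.125 = 0.0626414.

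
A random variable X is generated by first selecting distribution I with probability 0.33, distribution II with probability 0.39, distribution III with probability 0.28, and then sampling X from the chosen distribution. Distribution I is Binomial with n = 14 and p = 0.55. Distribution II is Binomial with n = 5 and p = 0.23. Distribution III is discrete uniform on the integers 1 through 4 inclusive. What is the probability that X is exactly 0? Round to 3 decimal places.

0.106

Conditional on each component, P(X = 0): I: 1.39629e-05; II: 0.270678; III: 0.
By total probability, P(X = 0) = 0.33·1.39629e-05 + 0.39·0.270678 + 0.28·0 = 0.105569.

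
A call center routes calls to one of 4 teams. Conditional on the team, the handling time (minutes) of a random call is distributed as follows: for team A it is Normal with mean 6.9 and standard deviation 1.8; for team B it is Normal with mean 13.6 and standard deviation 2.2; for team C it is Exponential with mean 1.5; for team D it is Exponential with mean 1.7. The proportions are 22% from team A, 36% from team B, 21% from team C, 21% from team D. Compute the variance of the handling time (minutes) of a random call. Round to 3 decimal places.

31.462

Per component, A: μ=6.9, E[X²]=50.85; B: μ=13.6, E[X²]=189.8; C: μ=1.5, E[X²]=4.5; D: μ=1.7, E[X²]=5.78.
E[X] = 0.22·6.9 + 0.36·13.6 + 0.21·1.5 + 0.21·1.7 = 7.086.
E[X²] = 0.22·50.85 + 0.36·189.8 + 0.21·4.5 + 0.21·5.78 = 81.6738.
Var(X) = E[X²] − (E[X])² = 81.6738 − 50.2114 = 31.4624.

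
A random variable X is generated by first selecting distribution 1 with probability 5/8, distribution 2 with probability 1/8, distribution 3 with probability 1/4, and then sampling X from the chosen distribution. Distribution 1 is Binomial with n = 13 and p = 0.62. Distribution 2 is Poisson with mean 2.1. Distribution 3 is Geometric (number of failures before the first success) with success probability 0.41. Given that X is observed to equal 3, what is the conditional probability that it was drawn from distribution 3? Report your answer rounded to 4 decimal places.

0.4446

Likelihoods P(X=3 | ·): 1: 0.00427934; 2: 0.189011; 3: 0.0842054.
Posterior ∝ prior × likelihood. Numerator for 3: 0.25·0.0842054 = 0.0210513.
Normalizing constant: 0.625·0.00427934 + 0.125·0.189011 + 0.25·0.0842054 = 0.0473524.
P(3 | observation) = 0.0210513 / 0.0473524 = 0.444568.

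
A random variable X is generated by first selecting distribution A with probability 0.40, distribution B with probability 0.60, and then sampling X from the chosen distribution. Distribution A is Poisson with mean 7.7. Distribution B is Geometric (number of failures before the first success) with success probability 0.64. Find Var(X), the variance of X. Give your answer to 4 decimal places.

15.8339

Per component, A: μ=7.7, E[X²]=66.99; B: μ=0.5625, E[X²]=1.19531.
E[X] = 0.4·7.7 + 0.6·0.5625 = 3.4175.
E[X²] = 0.4·66.99 + 0.6·1.19531 = 27.5132.
Var(X) = E[X²] − (E[X])² = 27.5132 − 11.6793 = 15.8339.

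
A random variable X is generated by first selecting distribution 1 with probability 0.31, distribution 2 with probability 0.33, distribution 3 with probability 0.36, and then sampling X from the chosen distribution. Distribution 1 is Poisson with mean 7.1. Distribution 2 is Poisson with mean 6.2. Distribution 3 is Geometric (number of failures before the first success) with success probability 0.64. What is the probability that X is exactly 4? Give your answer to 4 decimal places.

0.0722

Conditional on each component, P(X = 4): 1: 0.0873638; 2: 0.124948; 3: 0.0107495.
By total probability, P(X = 4) = 0.31·0.0873638 + 0.33·0.124948 + 0.36·0.0107495 = 0.0721855.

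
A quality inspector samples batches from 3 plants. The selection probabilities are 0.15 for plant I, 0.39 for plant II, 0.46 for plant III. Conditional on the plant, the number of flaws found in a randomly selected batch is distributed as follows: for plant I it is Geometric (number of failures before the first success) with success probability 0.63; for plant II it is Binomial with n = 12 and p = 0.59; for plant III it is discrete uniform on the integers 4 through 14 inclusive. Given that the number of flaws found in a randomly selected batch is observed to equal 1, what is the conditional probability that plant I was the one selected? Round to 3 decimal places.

Likelihoods P(X=1 | ·): I: 0.2331; II: 0.000389633; III: 0.
Posterior ∝ prior × likelihood. Numerator for I: 0.15·0.2331 = 0.034965.
Normalizing constant: 0.15·0.2331 + 0.39·0.000389633 + 0.46·0 = 0.035117.
P(I | observation) = 0.034965 / 0.035117 = 0.995673.

0.996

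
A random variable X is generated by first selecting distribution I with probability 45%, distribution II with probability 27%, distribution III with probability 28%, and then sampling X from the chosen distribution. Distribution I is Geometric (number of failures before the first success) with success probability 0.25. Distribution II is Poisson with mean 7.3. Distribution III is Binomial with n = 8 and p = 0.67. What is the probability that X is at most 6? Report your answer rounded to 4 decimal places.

0.7234

Conditional on each component, P(X ≤ 6): I: 0.866516; II: 0.406032; III: 0.79939.
By total probability, P(X ≤ 6) = 0.45·0.866516 + 0.27·0.406032 + 0.28·0.79939 = 0.72339.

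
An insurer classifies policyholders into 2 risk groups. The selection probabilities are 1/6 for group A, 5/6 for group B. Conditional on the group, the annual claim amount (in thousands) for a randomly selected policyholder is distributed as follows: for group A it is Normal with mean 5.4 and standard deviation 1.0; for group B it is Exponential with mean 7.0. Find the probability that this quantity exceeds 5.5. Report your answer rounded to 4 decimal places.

Conditional on each group, P(X > 5.5): A: 0.460172; B: 0.455794.
By total probability, P(X > 5.5) = 0.166667·0.460172 + 0.833333·0.455794 = 0.456524.

0.4565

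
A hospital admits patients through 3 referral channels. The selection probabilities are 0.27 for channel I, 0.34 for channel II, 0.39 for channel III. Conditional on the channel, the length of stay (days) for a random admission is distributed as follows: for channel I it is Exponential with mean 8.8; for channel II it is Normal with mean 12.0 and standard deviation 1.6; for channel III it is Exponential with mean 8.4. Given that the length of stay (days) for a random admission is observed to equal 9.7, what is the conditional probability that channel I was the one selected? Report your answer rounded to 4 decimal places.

Likelihoods f(9.7 | ·): I: 0.0377404; II: 0.0887311; III: 0.0375158.
Posterior ∝ prior × likelihood. Numerator for I: 0.27·0.0377404 = 0.0101899.
Normalizing constant: 0.27·0.0377404 + 0.34·0.0887311 + 0.39·0.0375158 = 0.0549896.
P(I | observation) = 0.0101899 / 0.0549896 = 0.185306.

0.1853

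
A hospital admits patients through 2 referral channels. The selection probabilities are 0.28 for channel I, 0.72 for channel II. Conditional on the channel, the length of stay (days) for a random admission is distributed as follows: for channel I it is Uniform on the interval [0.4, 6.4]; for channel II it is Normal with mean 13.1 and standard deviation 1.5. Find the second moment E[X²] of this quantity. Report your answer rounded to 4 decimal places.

For each component E[X²] = Var + (mean)², giving I: 14.56; II: 173.86.
Overall E[X²] = 0.28·14.56 + 0.72·173.86 = 129.256.

129.2560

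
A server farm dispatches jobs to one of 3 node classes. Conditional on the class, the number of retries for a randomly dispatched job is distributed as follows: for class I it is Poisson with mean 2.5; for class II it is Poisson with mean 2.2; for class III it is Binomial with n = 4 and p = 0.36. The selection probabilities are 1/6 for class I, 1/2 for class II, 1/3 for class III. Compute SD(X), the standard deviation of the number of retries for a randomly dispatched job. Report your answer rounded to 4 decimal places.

Per component, I: μ=2.5, E[X²]=8.75; II: μ=2.2, E[X²]=7.04; III: μ=1.44, E[X²]=2.9952.
E[X] = 0.166667·2.5 + 0.5·2.2 + 0.333333·1.44 = 1.99667.
E[X²] = 0.166667·8.75 + 0.5·7.04 + 0.333333·2.9952 = 5.97673.
Var(X) = E[X²] − (E[X])² = 5.97673 − 3.98668 = 1.99006.
SD(X) = √1.99006 = 1.41069.

1.4107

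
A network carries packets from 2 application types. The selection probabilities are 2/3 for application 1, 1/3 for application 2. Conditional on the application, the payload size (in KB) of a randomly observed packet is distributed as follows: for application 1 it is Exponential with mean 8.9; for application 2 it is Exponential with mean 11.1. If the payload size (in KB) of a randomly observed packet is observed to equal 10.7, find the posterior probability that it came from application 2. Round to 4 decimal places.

0.3372

Likelihoods f(10.7 | ·): 1: 0.0337661; 2: 0.0343584.
Posterior ∝ prior × likelihood. Numerator for 2: 0.333333·0.0343584 = 0.0114528.
Normalizing constant: 0.666667·0.0337661 + 0.333333·0.0343584 = 0.0339635.
P(2 | observation) = 0.0114528 / 0.0339635 = 0.337209.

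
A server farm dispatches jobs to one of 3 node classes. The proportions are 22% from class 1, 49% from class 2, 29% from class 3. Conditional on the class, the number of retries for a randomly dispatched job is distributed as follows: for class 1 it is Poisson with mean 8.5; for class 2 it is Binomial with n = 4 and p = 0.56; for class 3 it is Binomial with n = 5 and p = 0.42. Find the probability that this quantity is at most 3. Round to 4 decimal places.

0.7085

Conditional on each class, P(X ≤ 3): 1: 0.0301091; 2: 0.901655; 3: 0.896692.
By total probability, P(X ≤ 3) = 0.22·0.0301091 + 0.49·0.901655 + 0.29·0.896692 = 0.708476.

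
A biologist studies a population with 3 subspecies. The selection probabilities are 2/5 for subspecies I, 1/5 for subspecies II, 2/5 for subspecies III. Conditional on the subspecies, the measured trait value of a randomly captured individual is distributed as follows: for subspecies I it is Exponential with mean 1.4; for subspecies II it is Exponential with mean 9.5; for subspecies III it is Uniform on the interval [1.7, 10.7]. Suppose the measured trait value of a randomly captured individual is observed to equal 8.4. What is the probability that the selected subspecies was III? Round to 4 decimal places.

0.8254

Likelihoods f(8.4 | ·): I: 0.00177054; II: 0.0434779; III: 0.111111.
Posterior ∝ prior × likelihood. Numerator for III: 0.4·0.111111 = 0.0444444.
Normalizing constant: 0.4·0.00177054 + 0.2·0.0434779 + 0.4·0.111111 = 0.0538482.
P(III | observation) = 0.0444444 / 0.0538482 = 0.825365.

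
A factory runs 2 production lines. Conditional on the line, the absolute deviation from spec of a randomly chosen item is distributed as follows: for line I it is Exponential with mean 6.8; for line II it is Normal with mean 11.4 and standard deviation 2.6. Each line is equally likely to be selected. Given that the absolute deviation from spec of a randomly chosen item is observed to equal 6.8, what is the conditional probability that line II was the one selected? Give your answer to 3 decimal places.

Likelihoods f(6.8 | ·): I: 0.0540999; II: 0.0320795.
Posterior ∝ prior × likelihood. Numerator for II: 0.5·0.0320795 = 0.0160397.
Normalizing constant: 0.5·0.0540999 + 0.5·0.0320795 = 0.0430897.
P(II | observation) = 0.0160397 / 0.0430897 = 0.372241.

0.372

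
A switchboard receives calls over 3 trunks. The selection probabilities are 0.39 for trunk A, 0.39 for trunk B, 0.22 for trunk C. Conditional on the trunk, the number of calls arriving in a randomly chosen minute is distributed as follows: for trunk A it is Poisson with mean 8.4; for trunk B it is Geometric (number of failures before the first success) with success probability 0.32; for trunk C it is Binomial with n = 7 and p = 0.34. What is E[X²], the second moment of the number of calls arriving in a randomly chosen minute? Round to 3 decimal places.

For each component E[X²] = Var + (mean)², giving A: 78.96; B: 11.1562; C: 7.2352.
Overall E[X²] = 0.39·78.96 + 0.39·11.1562 + 0.22·7.2352 = 36.7371.

36.737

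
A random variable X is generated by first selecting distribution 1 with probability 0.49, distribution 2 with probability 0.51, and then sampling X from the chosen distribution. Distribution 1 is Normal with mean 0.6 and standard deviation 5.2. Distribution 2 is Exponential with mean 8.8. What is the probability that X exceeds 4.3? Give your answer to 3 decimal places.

Conditional on each component, P(X > 4.3): 1: 0.238375; 2: 0.613462.
By total probability, P(X > 4.3) = 0.49·0.238375 + 0.51·0.613462 = 0.42967.

0.430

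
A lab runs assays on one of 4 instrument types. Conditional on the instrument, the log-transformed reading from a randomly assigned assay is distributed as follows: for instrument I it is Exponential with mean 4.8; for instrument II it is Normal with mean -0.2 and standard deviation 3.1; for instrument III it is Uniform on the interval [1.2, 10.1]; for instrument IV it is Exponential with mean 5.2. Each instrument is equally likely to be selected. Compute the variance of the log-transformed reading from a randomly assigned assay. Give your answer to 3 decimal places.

22.164

Per component, I: μ=4.8, E[X²]=46.08; II: μ=-0.2, E[X²]=9.65; III: μ=5.65, E[X²]=38.5233; IV: μ=5.2, E[X²]=54.08.
E[X] = 0.25·4.8 + 0.25·-0.2 + 0.25·5.65 + 0.25·5.2 = 3.8625.
E[X²] = 0.25·46.08 + 0.25·9.65 + 0.25·38.5233 + 0.25·54.08 = 37.0833.
Var(X) = E[X²] − (E[X])² = 37.0833 − 14.9189 = 22.1644.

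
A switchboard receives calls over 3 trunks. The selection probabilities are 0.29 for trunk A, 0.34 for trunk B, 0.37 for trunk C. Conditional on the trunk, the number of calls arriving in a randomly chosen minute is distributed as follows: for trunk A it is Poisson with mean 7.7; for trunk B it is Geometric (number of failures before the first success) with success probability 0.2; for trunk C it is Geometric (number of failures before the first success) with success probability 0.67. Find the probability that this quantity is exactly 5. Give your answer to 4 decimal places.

0.0529

Conditional on each trunk, P(X = 5): A: 0.102142; B: 0.065536; C: 0.00262207.
By total probability, P(X = 5) = 0.29·0.102142 + 0.34·0.065536 + 0.37·0.00262207 = 0.0528736.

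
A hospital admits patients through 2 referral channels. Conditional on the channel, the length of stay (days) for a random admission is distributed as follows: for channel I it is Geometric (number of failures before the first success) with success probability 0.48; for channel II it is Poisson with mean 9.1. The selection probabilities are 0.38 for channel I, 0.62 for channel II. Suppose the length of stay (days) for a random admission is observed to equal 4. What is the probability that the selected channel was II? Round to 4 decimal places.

Likelihoods P(X=4 | ·): I: 0.0350958; II: 0.0319062.
Posterior ∝ prior × likelihood. Numerator for II: 0.62·0.0319062 = 0.0197818.
Normalizing constant: 0.38·0.0350958 + 0.62·0.0319062 = 0.0331182.
P(II | observation) = 0.0197818 / 0.0331182 = 0.597309.

0.5973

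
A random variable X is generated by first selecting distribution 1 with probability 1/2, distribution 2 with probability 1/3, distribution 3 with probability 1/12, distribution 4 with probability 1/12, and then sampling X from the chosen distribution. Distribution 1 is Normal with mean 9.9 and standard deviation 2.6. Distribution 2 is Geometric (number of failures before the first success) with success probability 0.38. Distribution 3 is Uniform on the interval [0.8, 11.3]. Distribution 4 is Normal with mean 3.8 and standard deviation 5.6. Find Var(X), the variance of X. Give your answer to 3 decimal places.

22.461

Per component, 1: μ=9.9, E[X²]=104.77; 2: μ=1.63158, E[X²]=6.95568; 3: μ=6.05, E[X²]=45.79; 4: μ=3.8, E[X²]=45.8.
E[X] = 0.5·9.9 + 0.333333·1.63158 + 0.0833333·6.05 + 0.0833333·3.8 = 6.31469.
E[X²] = 0.5·104.77 + 0.333333·6.95568 + 0.0833333·45.79 + 0.0833333·45.8 = 62.3361.
Var(X) = E[X²] − (E[X])² = 62.3361 − 39.8753 = 22.4607.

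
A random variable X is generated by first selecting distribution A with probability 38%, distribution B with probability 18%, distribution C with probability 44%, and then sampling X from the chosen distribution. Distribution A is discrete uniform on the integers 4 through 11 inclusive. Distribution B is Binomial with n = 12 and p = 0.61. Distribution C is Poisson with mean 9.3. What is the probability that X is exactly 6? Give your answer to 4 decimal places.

0.1138

Conditional on each component, P(X = 6): A: 0.125; B: 0.167509; C: 0.0821536.
By total probability, P(X = 6) = 0.38·0.125 + 0.18·0.167509 + 0.44·0.0821536 = 0.113799.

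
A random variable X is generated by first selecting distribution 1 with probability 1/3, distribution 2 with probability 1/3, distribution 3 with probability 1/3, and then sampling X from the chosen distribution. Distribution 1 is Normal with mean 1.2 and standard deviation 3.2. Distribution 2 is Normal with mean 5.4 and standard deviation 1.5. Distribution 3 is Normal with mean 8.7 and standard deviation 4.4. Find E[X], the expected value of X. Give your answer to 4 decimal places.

5.1000

Component means — 1: 1.2; 2: 5.4; 3: 8.7.
E[X] = 0.333333·1.2 + 0.333333·5.4 + 0.333333·8.7 = 5.1.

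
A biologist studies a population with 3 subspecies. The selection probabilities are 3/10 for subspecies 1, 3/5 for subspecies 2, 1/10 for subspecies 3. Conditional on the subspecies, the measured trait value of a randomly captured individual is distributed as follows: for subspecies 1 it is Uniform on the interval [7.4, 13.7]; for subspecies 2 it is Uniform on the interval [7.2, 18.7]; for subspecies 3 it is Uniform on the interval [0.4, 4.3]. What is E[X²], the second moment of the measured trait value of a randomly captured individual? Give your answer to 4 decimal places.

142.2960

For each component E[X²] = Var + (mean)², giving 1: 114.61; 2: 178.723; 3: 6.79.
Overall E[X²] = 0.3·114.61 + 0.6·178.723 + 0.1·6.79 = 142.296.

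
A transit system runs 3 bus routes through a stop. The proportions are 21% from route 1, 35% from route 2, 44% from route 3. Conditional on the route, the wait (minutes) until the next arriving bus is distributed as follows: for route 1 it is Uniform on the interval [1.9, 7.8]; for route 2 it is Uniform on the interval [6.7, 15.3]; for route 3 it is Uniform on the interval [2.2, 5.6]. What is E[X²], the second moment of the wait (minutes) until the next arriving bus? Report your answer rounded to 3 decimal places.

57.172

For each component E[X²] = Var + (mean)², giving 1: 26.4233; 2: 127.163; 3: 16.1733.
Overall E[X²] = 0.21·26.4233 + 0.35·127.163 + 0.44·16.1733 = 57.1723.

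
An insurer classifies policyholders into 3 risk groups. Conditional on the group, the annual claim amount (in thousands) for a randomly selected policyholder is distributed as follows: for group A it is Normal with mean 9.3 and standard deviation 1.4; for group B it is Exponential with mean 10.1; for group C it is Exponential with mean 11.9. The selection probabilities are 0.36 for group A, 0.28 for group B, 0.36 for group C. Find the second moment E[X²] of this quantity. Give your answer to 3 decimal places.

For each component E[X²] = Var + (mean)², giving A: 88.45; B: 204.02; C: 283.22.
Overall E[X²] = 0.36·88.45 + 0.28·204.02 + 0.36·283.22 = 190.927.

190.927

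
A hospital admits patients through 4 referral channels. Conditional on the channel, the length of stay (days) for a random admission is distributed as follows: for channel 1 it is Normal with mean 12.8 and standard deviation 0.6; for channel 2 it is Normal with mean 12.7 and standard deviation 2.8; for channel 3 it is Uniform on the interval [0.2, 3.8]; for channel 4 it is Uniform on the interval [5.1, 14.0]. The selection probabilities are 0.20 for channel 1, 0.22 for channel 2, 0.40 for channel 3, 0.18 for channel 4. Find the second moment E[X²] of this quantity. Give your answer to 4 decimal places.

89.6852

For each component E[X²] = Var + (mean)², giving 1: 164.2; 2: 169.13; 3: 5.08; 4: 97.8033.
Overall E[X²] = 0.2·164.2 + 0.22·169.13 + 0.4·5.08 + 0.18·97.8033 = 89.6852.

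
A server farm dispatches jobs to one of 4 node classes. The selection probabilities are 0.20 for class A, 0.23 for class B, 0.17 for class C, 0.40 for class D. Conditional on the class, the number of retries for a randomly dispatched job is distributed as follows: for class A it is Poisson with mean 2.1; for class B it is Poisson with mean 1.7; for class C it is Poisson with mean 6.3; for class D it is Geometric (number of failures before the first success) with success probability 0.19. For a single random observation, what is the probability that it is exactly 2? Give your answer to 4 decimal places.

Conditional on each class, P(X = 2): A: 0.270016; B: 0.263978; C: 0.0364415; D: 0.124659.
By total probability, P(X = 2) = 0.2·0.270016 + 0.23·0.263978 + 0.17·0.0364415 + 0.4·0.124659 = 0.170777.

0.1708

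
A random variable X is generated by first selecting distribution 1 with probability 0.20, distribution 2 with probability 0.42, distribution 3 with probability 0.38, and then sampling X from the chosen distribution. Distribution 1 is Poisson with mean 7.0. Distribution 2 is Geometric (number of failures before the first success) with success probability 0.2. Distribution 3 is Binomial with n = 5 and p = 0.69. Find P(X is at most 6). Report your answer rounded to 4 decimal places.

Conditional on each component, P(X ≤ 6): 1: 0.449711; 2: 0.790285; 3: 1.
By total probability, P(X ≤ 6) = 0.2·0.449711 + 0.42·0.790285 + 0.38·1 = 0.801862.

0.8019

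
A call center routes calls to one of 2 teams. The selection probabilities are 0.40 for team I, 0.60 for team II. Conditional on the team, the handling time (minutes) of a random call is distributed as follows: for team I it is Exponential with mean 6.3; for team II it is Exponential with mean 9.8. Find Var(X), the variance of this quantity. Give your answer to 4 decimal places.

Per component, I: μ=6.3, E[X²]=79.38; II: μ=9.8, E[X²]=192.08.
E[X] = 0.4·6.3 + 0.6·9.8 = 8.4.
E[X²] = 0.4·79.38 + 0.6·192.08 = 147.
Var(X) = E[X²] − (E[X])² = 147 − 70.56 = 76.44.

76.4400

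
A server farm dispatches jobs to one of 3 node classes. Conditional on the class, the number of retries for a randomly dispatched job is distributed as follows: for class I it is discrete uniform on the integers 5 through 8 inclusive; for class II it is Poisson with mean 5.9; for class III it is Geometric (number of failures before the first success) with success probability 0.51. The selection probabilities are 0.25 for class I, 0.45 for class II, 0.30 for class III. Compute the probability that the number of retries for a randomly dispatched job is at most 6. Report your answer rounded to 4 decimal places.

0.7030

Conditional on each class, P(X ≤ 6): I: 0.5; II: 0.622361; III: 0.993218.
By total probability, P(X ≤ 6) = 0.25·0.5 + 0.45·0.622361 + 0.3·0.993218 = 0.703028.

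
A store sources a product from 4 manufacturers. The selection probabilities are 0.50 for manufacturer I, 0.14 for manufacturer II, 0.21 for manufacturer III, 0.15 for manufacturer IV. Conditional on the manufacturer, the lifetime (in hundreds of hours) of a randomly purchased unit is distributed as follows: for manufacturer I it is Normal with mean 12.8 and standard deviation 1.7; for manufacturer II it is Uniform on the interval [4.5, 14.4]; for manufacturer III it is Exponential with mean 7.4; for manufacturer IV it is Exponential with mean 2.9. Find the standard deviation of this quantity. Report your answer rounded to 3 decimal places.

Per component, I: μ=12.8, E[X²]=166.73; II: μ=9.45, E[X²]=97.47; III: μ=7.4, E[X²]=109.52; IV: μ=2.9, E[X²]=16.82.
E[X] = 0.5·12.8 + 0.14·9.45 + 0.21·7.4 + 0.15·2.9 = 9.712.
E[X²] = 0.5·166.73 + 0.14·97.47 + 0.21·109.52 + 0.15·16.82 = 122.533.
Var(X) = E[X²] − (E[X])² = 122.533 − 94.3229 = 28.2101.
SD(X) = √28.2101 = 5.31131.

5.311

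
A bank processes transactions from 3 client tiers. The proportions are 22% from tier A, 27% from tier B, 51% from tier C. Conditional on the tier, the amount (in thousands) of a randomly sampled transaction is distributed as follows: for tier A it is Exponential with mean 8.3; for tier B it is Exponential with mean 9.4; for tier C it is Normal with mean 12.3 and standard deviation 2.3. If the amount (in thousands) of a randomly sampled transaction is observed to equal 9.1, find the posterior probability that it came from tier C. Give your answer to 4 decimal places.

Likelihoods f(9.1 | ·): A: 0.0402502; B: 0.0404053; C: 0.0658938.
Posterior ∝ prior × likelihood. Numerator for C: 0.51·0.0658938 = 0.0336058.
Normalizing constant: 0.22·0.0402502 + 0.27·0.0404053 + 0.51·0.0658938 = 0.0533703.
P(C | observation) = 0.0336058 / 0.0533703 = 0.629673.

0.6297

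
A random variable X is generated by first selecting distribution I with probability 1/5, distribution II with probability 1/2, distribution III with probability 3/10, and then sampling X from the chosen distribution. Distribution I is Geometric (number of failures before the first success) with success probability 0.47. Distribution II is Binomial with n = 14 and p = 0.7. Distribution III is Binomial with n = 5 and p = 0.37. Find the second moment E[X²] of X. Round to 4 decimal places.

51.6006

For each component E[X²] = Var + (mean)², giving I: 3.67089; II: 98.98; III: 4.588.
Overall E[X²] = 0.2·3.67089 + 0.5·98.98 + 0.3·4.588 = 51.6006.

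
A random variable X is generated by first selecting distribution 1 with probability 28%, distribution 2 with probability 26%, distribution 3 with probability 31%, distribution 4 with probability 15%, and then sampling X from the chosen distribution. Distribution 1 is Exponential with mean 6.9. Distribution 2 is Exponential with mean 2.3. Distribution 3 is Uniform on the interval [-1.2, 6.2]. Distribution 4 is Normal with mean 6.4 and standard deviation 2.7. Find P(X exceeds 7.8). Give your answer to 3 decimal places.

Conditional on each component, P(X > 7.8): 1: 0.322893; 2: 0.0336647; 3: 0; 4: 0.302048.
By total probability, P(X > 7.8) = 0.28·0.322893 + 0.26·0.0336647 + 0.31·0 + 0.15·0.302048 = 0.14447.

0.144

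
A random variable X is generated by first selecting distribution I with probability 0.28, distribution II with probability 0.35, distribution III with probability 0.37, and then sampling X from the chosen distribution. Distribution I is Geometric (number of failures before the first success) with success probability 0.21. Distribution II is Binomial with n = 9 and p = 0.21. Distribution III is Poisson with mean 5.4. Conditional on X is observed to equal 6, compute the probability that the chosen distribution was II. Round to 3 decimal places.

0.017

Likelihoods P(X=6 | ·): I: 0.0510484; II: 0.00355203; III: 0.155539.
Posterior ∝ prior × likelihood. Numerator for II: 0.35·0.00355203 = 0.00124321.
Normalizing constant: 0.28·0.0510484 + 0.35·0.00355203 + 0.37·0.155539 = 0.0730863.
P(II | observation) = 0.00124321 / 0.0730863 = 0.0170102.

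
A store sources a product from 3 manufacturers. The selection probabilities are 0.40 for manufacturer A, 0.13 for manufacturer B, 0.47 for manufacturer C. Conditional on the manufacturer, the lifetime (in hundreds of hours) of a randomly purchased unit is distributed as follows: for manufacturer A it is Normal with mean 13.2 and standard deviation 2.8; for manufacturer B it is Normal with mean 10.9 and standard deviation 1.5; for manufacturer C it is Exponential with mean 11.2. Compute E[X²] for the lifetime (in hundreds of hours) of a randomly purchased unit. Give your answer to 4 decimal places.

For each component E[X²] = Var + (mean)², giving A: 182.08; B: 121.06; C: 250.88.
Overall E[X²] = 0.4·182.08 + 0.13·121.06 + 0.47·250.88 = 206.483.

206.4834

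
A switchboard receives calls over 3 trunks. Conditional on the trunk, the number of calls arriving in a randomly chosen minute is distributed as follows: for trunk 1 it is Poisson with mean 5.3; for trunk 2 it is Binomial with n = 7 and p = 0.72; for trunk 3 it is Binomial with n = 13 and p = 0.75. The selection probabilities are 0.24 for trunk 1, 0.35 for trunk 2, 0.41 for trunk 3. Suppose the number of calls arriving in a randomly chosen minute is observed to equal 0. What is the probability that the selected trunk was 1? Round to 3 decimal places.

Likelihoods P(X=0 | ·): 1: 0.00499159; 2: 0.000134929; 3: 1.49012e-08.
Posterior ∝ prior × likelihood. Numerator for 1: 0.24·0.00499159 = 0.00119798.
Normalizing constant: 0.24·0.00499159 + 0.35·0.000134929 + 0.41·1.49012e-08 = 0.00124521.
P(1 | observation) = 0.00119798 / 0.00124521 = 0.96207.

0.962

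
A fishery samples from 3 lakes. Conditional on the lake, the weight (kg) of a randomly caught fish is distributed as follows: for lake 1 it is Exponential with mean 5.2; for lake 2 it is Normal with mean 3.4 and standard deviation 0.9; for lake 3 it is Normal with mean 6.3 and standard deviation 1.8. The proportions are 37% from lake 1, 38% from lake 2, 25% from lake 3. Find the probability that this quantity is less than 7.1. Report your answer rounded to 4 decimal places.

Conditional on each lake, P(X < 7.1): 1: 0.744718; 2: 0.99998; 3: 0.671639.
By total probability, P(X < 7.1) = 0.37·0.744718 + 0.38·0.99998 + 0.25·0.671639 = 0.823448.

0.8234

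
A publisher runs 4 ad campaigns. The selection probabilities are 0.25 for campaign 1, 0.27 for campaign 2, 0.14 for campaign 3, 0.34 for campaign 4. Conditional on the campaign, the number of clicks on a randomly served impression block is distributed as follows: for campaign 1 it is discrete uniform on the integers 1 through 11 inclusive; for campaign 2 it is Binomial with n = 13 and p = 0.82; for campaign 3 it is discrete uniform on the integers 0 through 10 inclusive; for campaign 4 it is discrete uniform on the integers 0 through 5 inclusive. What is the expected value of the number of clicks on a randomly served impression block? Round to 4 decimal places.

Component means — 1: 6; 2: 10.66; 3: 5; 4: 2.5.
E[X] = 0.25·6 + 0.27·10.66 + 0.14·5 + 0.34·2.5 = 5.9282.

5.9282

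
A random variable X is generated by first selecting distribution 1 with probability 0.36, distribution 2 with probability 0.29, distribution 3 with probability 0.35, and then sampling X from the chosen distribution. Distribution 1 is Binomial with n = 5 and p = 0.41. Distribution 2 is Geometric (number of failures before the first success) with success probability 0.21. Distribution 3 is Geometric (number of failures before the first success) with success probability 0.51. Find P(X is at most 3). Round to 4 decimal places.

0.8327

Conditional on each component, P(X ≤ 3): 1: 0.905054; 2: 0.610499; 3: 0.942352.
By total probability, P(X ≤ 3) = 0.36·0.905054 + 0.29·0.610499 + 0.35·0.942352 = 0.832688.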